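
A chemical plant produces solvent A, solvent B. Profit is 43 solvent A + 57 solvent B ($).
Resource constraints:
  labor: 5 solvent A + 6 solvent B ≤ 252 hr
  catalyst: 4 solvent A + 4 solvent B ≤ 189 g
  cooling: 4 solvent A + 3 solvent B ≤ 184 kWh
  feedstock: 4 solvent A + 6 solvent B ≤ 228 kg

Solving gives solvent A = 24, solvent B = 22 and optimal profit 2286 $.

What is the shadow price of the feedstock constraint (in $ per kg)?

4.5

At the optimum: labor uses 252 of 252 (binding); catalyst uses 184 of 189 (slack = 5); cooling uses 162 of 184 (slack = 22); feedstock uses 228 of 228 (binding).
Since catalyst, cooling are not tight, their duals are 0.
From A_Bᵀ y = c: 5·y_labor + 4·y_feedstock = 43; 6·y_labor + 6·y_feedstock = 57.
Solving: y_labor = 5, y_feedstock = 4.5.
Shadow price of feedstock = 4.5.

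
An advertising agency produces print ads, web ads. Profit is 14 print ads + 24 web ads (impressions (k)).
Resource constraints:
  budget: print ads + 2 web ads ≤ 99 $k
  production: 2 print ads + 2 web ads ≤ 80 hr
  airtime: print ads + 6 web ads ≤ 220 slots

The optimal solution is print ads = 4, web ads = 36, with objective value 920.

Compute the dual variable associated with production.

6

Check each constraint at x*: budget 76/99 (slack 23); production 80/80 (tight); airtime 220/220 (tight).
Slack constraints have shadow price 0 (complementary slackness).
Dual feasibility on the basic columns requires 2·y_production + 1·y_airtime = 14, 2·y_production + 6·y_airtime = 24.
Solving: y_production = 6, y_airtime = 2.
Shadow price of production = 6.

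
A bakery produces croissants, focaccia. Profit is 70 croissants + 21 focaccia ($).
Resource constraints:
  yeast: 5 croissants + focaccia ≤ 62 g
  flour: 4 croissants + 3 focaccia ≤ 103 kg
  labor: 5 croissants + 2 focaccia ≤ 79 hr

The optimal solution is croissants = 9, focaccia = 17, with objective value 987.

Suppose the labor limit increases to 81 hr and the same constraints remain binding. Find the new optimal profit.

1001

At the optimum: yeast uses 62 of 62 (binding); flour uses 87 of 103 (slack = 16); labor uses 79 of 79 (binding).
Since flour is not tight, its dual is 0.
From A_Bᵀ y = c: 5·y_yeast + 5·y_labor = 70; 1·y_yeast + 2·y_labor = 21.
This yields shadow prices y_yeast = 7, y_labor = 7.
Δz = y_labor·Δb = 7 × (2) = 14, so new z* = 987 + 14 = 1001.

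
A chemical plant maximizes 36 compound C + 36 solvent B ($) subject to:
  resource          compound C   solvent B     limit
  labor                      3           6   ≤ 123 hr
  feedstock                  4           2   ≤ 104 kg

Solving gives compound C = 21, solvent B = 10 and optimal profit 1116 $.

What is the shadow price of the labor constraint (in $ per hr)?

4

At the optimum: labor uses 123 of 123 (binding); feedstock uses 104 of 104 (binding).
The binding rows give the dual system: 3·y_labor + 4·y_feedstock = 36 and 6·y_labor + 2·y_feedstock = 36.
→ y_labor = 4 and y_feedstock = 6.
Shadow price of labor = 4.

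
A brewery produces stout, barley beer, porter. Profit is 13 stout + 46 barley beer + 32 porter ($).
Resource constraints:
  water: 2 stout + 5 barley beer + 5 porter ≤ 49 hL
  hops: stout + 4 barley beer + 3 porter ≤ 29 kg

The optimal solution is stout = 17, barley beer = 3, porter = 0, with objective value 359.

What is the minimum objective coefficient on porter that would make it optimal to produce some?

37

At the optimum: water uses 49 of 49 (binding); hops uses 29 of 29 (binding).
From A_Bᵀ y = c: 2·y_water + 1·y_hops = 13; 5·y_water + 4·y_hops = 46.
→ y_water = 2 and y_hops = 9.
porter enters the basis when its profit ≥ yᵀa₃ = 2·5 + 9·3 = 37.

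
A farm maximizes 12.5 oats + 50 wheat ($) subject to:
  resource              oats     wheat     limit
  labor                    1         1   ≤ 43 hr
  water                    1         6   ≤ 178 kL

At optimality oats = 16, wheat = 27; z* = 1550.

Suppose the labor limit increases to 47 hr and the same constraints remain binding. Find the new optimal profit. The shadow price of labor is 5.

Δb = 4, so new z* = 1550 + (5)·(4) = 1550 + 20 = 1570.

1570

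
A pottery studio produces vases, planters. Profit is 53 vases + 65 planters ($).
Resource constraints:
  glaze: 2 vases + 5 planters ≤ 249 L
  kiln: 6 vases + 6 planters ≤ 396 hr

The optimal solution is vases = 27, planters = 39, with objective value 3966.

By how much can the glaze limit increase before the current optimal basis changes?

81

Binding constraints: glaze, kiln. The basis is B = [[2,5],[6,6]] with det -18.
Per unit increase in glaze, x* moves by d = (-0.3333, 0.3333).
The basis stays optimal until vases reaches 0; allowable increase = 81 L.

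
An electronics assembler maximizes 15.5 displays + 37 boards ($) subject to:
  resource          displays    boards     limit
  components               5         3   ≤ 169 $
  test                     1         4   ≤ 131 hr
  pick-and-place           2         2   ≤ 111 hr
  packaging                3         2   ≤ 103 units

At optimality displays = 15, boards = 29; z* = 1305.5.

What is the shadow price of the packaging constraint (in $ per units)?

Check each constraint at x*: components 162/169 (slack 7); test 131/131 (tight); pick-and-place 88/111 (slack 23); packaging 103/103 (tight).
Since components, pick-and-place are not tight, their duals are 0.
Dual feasibility on the basic columns requires 1·y_test + 3·y_packaging = 15.5, 4·y_test + 2·y_packaging = 37.
→ y_test = 8 and y_packaging = 2.5.
Shadow price of packaging = 2.5.

2.5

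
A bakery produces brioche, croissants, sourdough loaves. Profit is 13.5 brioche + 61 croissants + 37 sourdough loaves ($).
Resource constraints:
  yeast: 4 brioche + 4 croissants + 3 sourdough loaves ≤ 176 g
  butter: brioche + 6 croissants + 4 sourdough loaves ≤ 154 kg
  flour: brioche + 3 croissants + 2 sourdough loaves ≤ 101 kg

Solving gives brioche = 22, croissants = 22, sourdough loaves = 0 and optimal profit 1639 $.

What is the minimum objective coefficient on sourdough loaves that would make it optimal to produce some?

Binding: yeast and butter. Non-binding: flour (13 unused).
Slack constraints have shadow price 0 (complementary slackness).
Dual feasibility on the basic columns requires 4·y_yeast + 1·y_butter = 13.5, 4·y_yeast + 6·y_butter = 61.
→ y_yeast = 1 and y_butter = 9.5.
sourdough loaves enters the basis when its profit ≥ yᵀa₃ = 1·3 + 9.5·4 = 41.

41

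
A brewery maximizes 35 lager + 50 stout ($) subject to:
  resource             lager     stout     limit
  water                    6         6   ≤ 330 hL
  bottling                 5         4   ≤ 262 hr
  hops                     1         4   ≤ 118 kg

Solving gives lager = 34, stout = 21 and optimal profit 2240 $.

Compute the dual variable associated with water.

Binding: water and hops. Non-binding: bottling (8 unused).
Slack constraints have shadow price 0 (complementary slackness).
The binding rows give the dual system: 6·y_water + 1·y_hops = 35 and 6·y_water + 4·y_hops = 50.
This yields shadow prices y_water = 5, y_hops = 5.
Shadow price of water = 5.

5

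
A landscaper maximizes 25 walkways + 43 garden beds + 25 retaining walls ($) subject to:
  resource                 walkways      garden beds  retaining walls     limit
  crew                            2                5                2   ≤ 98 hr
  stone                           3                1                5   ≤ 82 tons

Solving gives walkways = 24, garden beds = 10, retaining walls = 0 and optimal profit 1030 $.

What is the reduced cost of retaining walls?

At the optimum: crew uses 98 of 98 (binding); stone uses 82 of 82 (binding).
Dual feasibility on the basic columns requires 2·y_crew + 3·y_stone = 25, 5·y_crew + 1·y_stone = 43.
Solving: y_crew = 8, y_stone = 3.
Reduced cost of retaining walls: c₃ − yᵀa₃ = 25 − (8·2 + 3·5) = 25 − 31 = -6.

-6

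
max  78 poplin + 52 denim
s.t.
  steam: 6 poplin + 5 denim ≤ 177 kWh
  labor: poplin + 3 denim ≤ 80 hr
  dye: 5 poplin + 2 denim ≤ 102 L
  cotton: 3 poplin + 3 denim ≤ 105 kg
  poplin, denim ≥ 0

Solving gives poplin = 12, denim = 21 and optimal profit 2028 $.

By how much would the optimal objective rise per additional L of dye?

6

At the optimum: steam uses 177 of 177 (binding); labor uses 75 of 80 (slack = 5); dye uses 102 of 102 (binding); cotton uses 99 of 105 (slack = 6).
Since labor, cotton are not tight, their duals are 0.
The binding rows give the dual system: 6·y_steam + 5·y_dye = 78 and 5·y_steam + 2·y_dye = 52.
Solving: y_steam = 8, y_dye = 6.
Shadow price of dye = 6.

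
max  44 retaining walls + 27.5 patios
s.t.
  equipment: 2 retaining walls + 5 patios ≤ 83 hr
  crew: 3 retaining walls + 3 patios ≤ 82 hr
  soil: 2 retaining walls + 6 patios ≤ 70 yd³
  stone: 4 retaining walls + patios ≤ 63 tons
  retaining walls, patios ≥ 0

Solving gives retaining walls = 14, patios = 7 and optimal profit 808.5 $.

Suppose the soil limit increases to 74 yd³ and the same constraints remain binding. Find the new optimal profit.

Binding: soil and stone. Non-binding: equipment (20 unused), crew (19 unused).
Since equipment, crew are not tight, their duals are 0.
From A_Bᵀ y = c: 2·y_soil + 4·y_stone = 44; 6·y_soil + 1·y_stone = 27.5.
This yields shadow prices y_soil = 3, y_stone = 9.5.
Δz = y_soil·Δb = 3 × (4) = 12, so new z* = 808.5 + 12 = 820.5.

820.5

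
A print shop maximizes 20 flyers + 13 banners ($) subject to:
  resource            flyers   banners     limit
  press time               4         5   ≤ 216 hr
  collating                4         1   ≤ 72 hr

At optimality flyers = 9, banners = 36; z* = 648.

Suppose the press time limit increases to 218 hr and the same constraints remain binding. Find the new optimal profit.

At the optimum: press time uses 216 of 216 (binding); collating uses 72 of 72 (binding).
The binding rows give the dual system: 4·y_press time + 4·y_collating = 20 and 5·y_press time + 1·y_collating = 13.
→ y_press time = 2 and y_collating = 3.
Δz = y_press time·Δb = 2 × (2) = 4, so new z* = 648 + 4 = 652.

652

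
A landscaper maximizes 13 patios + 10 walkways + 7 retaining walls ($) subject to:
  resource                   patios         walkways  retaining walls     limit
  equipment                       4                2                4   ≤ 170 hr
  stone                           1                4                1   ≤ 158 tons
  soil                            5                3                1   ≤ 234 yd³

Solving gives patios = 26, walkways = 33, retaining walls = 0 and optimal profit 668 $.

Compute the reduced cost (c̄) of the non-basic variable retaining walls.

Binding: equipment and stone. Non-binding: soil (5 unused).
By complementary slackness, y = 0 for the non-binding constraint.
Dual feasibility on the basic columns requires 4·y_equipment + 1·y_stone = 13, 2·y_equipment + 4·y_stone = 10.
→ y_equipment = 3 and y_stone = 1.
Reduced cost of retaining walls: c₃ − yᵀa₃ = 7 − (3·4 + 1·1) = 7 − 13 = -6.

-6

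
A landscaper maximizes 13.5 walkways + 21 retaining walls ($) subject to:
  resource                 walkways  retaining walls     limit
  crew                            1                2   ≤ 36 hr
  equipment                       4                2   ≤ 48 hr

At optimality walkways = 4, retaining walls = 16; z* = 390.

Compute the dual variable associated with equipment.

Check each constraint at x*: crew 36/36 (tight); equipment 48/48 (tight).
Dual feasibility on the basic columns requires 1·y_crew + 4·y_equipment = 13.5, 2·y_crew + 2·y_equipment = 21.
→ y_crew = 9.5 and y_equipment = 1.
Shadow price of equipment = 1.

1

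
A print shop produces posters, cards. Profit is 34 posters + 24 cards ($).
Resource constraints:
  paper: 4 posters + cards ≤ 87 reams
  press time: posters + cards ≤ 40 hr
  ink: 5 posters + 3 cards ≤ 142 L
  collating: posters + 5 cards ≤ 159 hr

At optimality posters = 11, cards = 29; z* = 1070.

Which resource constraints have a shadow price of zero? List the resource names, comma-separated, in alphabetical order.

paper: 73/87 (slack 14)
press time: 40/40 (binding)
ink: 142/142 (binding)
collating: 156/159 (slack 3)
By complementary slackness, a constraint with positive slack has shadow price 0 → collating, paper.

collating, paper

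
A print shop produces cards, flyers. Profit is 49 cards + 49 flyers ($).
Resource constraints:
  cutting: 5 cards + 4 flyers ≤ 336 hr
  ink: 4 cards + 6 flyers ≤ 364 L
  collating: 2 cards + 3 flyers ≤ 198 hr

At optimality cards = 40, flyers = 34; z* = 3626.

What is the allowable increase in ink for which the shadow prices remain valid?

32

Binding constraints: cutting, ink. The basis is B = [[5,4],[4,6]] with det 14.
Per unit increase in ink, x* moves by d = (-0.2857, 0.3571).
The basis stays optimal until collating becomes binding; allowable increase = 32 L.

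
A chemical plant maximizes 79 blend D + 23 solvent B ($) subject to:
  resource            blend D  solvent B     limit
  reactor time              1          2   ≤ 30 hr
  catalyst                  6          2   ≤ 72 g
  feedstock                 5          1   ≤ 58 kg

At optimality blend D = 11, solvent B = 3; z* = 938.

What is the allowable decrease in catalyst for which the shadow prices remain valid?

Binding constraints: catalyst, feedstock. The basis is B = [[6,2],[5,1]] with det -4.
Per unit decrease in catalyst, x* moves by d = (0.25, -1.25).
The basis stays optimal until solvent B reaches 0; allowable decrease = 2.4 g.

2.4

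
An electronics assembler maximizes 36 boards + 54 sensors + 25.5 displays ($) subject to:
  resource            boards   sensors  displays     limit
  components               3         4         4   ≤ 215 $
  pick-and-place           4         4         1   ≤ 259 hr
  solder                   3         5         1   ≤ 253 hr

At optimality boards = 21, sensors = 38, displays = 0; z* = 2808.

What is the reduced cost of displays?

Check each constraint at x*: components 215/215 (tight); pick-and-place 236/259 (slack 23); solder 253/253 (tight).
Since pick-and-place is not tight, its dual is 0.
From A_Bᵀ y = c: 3·y_components + 3·y_solder = 36; 4·y_components + 5·y_solder = 54.
This yields shadow prices y_components = 6, y_solder = 6.
Reduced cost of displays: c₃ − yᵀa₃ = 25.5 − (6·4 + 6·1) = 25.5 − 30 = -4.5.

-4.5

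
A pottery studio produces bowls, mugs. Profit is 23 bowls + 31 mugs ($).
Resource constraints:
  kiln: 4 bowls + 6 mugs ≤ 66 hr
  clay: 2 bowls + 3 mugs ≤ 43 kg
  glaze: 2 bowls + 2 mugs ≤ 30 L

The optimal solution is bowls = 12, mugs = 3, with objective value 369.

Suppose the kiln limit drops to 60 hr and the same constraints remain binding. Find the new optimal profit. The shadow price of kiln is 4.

Δb = -6, so new z* = 369 + (4)·(-6) = 369 − 24 = 345.

345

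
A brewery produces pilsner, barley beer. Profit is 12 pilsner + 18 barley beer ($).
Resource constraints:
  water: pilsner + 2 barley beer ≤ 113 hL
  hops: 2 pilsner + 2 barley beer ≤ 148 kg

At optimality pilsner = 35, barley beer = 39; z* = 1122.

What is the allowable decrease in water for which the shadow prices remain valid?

39

Binding constraints: water, hops. The basis is B = [[1,2],[2,2]] with det -2.
Per unit decrease in water, x* moves by d = (1, -1).
The basis stays optimal until barley beer reaches 0; allowable decrease = 39 hL.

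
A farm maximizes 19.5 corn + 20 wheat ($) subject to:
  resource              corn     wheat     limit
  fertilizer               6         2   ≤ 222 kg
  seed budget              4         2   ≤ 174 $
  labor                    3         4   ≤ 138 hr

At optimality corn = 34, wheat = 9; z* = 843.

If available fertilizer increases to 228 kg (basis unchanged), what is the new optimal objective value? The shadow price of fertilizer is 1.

849

Δb = 6, so new z* = 843 + (1)·(6) = 843 + 6 = 849.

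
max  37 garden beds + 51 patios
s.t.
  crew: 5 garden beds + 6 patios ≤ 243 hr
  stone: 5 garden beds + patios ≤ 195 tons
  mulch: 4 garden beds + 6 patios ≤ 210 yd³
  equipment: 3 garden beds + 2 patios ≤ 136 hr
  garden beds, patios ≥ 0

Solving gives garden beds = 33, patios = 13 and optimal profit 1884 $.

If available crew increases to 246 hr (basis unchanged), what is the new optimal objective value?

Check each constraint at x*: crew 243/243 (tight); stone 178/195 (slack 17); mulch 210/210 (tight); equipment 125/136 (slack 11).
By complementary slackness, y = 0 for the non-binding constraints.
Dual feasibility on the basic columns requires 5·y_crew + 4·y_mulch = 37, 6·y_crew + 6·y_mulch = 51.
This yields shadow prices y_crew = 3, y_mulch = 5.5.
Δz = y_crew·Δb = 3 × (3) = 9, so new z* = 1884 + 9 = 1893.

1893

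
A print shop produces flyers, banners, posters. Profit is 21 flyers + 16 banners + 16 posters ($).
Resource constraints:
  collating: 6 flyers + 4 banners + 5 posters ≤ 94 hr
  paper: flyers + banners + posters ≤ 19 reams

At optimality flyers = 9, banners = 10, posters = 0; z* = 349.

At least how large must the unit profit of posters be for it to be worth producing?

18.5

Check each constraint at x*: collating 94/94 (tight); paper 19/19 (tight).
From A_Bᵀ y = c: 6·y_collating + 1·y_paper = 21; 4·y_collating + 1·y_paper = 16.
Solving: y_collating = 2.5, y_paper = 6.
posters enters the basis when its profit ≥ yᵀa₃ = 2.5·5 + 6·1 = 18.5.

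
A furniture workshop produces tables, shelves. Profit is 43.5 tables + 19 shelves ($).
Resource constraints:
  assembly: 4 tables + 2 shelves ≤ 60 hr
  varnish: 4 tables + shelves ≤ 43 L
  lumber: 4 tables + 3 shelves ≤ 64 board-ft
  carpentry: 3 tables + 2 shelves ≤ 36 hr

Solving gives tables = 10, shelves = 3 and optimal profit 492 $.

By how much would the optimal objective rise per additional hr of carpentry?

6.5

At the optimum: assembly uses 46 of 60 (slack = 14); varnish uses 43 of 43 (binding); lumber uses 49 of 64 (slack = 15); carpentry uses 36 of 36 (binding).
Slack constraints have shadow price 0 (complementary slackness).
From A_Bᵀ y = c: 4·y_varnish + 3·y_carpentry = 43.5; 1·y_varnish + 2·y_carpentry = 19.
Solving: y_varnish = 6, y_carpentry = 6.5.
Shadow price of carpentry = 6.5.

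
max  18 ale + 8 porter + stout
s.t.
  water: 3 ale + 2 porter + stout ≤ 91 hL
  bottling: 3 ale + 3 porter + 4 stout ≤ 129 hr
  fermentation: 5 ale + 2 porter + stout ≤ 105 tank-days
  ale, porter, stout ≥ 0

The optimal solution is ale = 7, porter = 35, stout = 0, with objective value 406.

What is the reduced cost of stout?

-3

Check each constraint at x*: water 91/91 (tight); bottling 126/129 (slack 3); fermentation 105/105 (tight).
Slack constraints have shadow price 0 (complementary slackness).
From A_Bᵀ y = c: 3·y_water + 5·y_fermentation = 18; 2·y_water + 2·y_fermentation = 8.
→ y_water = 1 and y_fermentation = 3.
Reduced cost of stout: c₃ − yᵀa₃ = 1 − (1·1 + 3·1) = 1 − 4 = -3.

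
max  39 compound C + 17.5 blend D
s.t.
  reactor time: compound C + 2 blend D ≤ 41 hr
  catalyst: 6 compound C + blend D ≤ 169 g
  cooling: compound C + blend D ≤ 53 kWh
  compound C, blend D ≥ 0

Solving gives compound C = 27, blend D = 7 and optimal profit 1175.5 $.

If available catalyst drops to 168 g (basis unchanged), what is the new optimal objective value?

1170

Binding: reactor time and catalyst. Non-binding: cooling (19 unused).
Slack constraints have shadow price 0 (complementary slackness).
From A_Bᵀ y = c: 1·y_reactor time + 6·y_catalyst = 39; 2·y_reactor time + 1·y_catalyst = 17.5.
→ y_reactor time = 6 and y_catalyst = 5.5.
Δz = y_catalyst·Δb = 5.5 × (-1) = -5.5, so new z* = 1175.5 − 5.5 = 1170.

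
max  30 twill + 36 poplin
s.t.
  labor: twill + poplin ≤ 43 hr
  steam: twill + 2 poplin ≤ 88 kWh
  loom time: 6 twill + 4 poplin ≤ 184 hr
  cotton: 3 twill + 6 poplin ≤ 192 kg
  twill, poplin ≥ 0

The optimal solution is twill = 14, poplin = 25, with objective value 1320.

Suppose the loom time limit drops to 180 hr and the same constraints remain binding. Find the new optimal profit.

At the optimum: labor uses 39 of 43 (slack = 4); steam uses 64 of 88 (slack = 24); loom time uses 184 of 184 (binding); cotton uses 192 of 192 (binding).
Since labor, steam are not tight, their duals are 0.
Dual feasibility on the basic columns requires 6·y_loom time + 3·y_cotton = 30, 4·y_loom time + 6·y_cotton = 36.
→ y_loom time = 3 and y_cotton = 4.
Δz = y_loom time·Δb = 3 × (-4) = -12, so new z* = 1320 − 12 = 1308.

1308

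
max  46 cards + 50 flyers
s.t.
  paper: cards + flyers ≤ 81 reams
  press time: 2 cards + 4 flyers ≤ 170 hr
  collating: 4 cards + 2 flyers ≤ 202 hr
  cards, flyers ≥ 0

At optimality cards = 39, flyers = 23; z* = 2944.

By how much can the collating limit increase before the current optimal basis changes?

114

Binding constraints: press time, collating. The basis is B = [[2,4],[4,2]] with det -12.
Per unit increase in collating, x* moves by d = (0.3333, -0.1667).
The basis stays optimal until paper becomes binding; allowable increase = 114 hr.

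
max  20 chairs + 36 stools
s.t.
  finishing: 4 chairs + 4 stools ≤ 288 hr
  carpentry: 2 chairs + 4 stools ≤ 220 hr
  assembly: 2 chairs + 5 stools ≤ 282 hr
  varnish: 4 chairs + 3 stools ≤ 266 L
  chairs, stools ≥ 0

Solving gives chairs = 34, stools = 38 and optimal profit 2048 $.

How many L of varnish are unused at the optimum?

varnish used = 4·34 + 3·38 = 250; slack = 266 − 250 = 16.

16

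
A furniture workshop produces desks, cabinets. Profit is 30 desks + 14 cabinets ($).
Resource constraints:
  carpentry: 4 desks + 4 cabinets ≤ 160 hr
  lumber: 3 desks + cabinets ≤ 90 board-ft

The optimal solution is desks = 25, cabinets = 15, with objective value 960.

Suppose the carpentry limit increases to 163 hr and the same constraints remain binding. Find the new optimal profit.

Both carpentry and lumber are binding at x*.
Dual feasibility on the basic columns requires 4·y_carpentry + 3·y_lumber = 30, 4·y_carpentry + 1·y_lumber = 14.
→ y_carpentry = 1.5 and y_lumber = 8.
Δz = y_carpentry·Δb = 1.5 × (3) = 4.5, so new z* = 960 + 4.5 = 964.5.

964.5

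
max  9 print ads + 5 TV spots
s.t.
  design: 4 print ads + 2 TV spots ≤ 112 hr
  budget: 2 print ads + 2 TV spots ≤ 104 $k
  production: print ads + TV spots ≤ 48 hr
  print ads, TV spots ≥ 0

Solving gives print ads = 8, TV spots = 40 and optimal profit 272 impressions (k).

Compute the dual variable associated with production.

1

Check each constraint at x*: design 112/112 (tight); budget 96/104 (slack 8); production 48/48 (tight).
Slack constraints have shadow price 0 (complementary slackness).
From A_Bᵀ y = c: 4·y_design + 1·y_production = 9; 2·y_design + 1·y_production = 5.
This yields shadow prices y_design = 2, y_production = 1.
Shadow price of production = 1.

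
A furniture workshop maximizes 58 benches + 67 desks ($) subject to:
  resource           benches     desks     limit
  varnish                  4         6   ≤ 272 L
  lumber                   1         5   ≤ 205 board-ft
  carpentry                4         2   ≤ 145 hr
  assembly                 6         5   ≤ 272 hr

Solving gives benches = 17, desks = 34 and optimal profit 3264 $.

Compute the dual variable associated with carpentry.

0

Binding: varnish and assembly. Non-binding: lumber (18 unused), carpentry (9 unused).
Slack constraints have shadow price 0 (complementary slackness).
Dual feasibility on the basic columns requires 4·y_varnish + 6·y_assembly = 58, 6·y_varnish + 5·y_assembly = 67.
→ y_varnish = 7 and y_assembly = 5.
Shadow price of carpentry = 0.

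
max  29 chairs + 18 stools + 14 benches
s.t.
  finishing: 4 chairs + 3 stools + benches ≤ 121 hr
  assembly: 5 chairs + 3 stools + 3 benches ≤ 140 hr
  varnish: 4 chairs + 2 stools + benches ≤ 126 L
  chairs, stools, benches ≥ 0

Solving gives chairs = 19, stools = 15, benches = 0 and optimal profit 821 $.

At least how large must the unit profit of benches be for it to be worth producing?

At the optimum: finishing uses 121 of 121 (binding); assembly uses 140 of 140 (binding); varnish uses 106 of 126 (slack = 20).
By complementary slackness, y = 0 for the non-binding constraint.
From A_Bᵀ y = c: 4·y_finishing + 5·y_assembly = 29; 3·y_finishing + 3·y_assembly = 18.
This yields shadow prices y_finishing = 1, y_assembly = 5.
benches enters the basis when its profit ≥ yᵀa₃ = 1·1 + 5·3 = 16.

16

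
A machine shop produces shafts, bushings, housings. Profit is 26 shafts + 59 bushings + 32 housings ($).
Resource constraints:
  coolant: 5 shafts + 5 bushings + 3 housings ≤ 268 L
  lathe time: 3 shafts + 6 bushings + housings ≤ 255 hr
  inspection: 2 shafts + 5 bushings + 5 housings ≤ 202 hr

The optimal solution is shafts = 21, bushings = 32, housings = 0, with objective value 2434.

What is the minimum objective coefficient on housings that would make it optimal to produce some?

Binding: lathe time and inspection. Non-binding: coolant (3 unused).
Slack constraints have shadow price 0 (complementary slackness).
The binding rows give the dual system: 3·y_lathe time + 2·y_inspection = 26 and 6·y_lathe time + 5·y_inspection = 59.
Solving: y_lathe time = 4, y_inspection = 7.
housings enters the basis when its profit ≥ yᵀa₃ = 4·1 + 7·5 = 39.

39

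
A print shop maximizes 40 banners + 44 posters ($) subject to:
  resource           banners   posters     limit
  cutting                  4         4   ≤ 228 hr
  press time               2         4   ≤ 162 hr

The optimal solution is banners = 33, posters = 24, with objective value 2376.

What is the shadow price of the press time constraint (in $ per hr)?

Both cutting and press time are binding at x*.
The binding rows give the dual system: 4·y_cutting + 2·y_press time = 40 and 4·y_cutting + 4·y_press time = 44.
→ y_cutting = 9 and y_press time = 2.
Shadow price of press time = 2.

2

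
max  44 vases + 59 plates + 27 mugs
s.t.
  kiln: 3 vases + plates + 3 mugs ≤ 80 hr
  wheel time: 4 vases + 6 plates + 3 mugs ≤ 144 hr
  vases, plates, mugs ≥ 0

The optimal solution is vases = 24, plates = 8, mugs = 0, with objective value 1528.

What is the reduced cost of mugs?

Both kiln and wheel time are binding at x*.
Dual feasibility on the basic columns requires 3·y_kiln + 4·y_wheel time = 44, 1·y_kiln + 6·y_wheel time = 59.
Solving: y_kiln = 2, y_wheel time = 9.5.
Reduced cost of mugs: c₃ − yᵀa₃ = 27 − (2·3 + 9.5·3) = 27 − 34.5 = -7.5.

-7.5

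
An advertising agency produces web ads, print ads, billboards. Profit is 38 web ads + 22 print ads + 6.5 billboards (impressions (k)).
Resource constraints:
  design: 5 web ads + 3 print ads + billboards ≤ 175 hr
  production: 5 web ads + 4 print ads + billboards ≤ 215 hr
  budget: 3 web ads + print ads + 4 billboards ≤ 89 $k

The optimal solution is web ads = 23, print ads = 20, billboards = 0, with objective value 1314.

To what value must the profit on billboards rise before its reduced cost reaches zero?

At the optimum: design uses 175 of 175 (binding); production uses 195 of 215 (slack = 20); budget uses 89 of 89 (binding).
Since production is not tight, its dual is 0.
The binding rows give the dual system: 5·y_design + 3·y_budget = 38 and 3·y_design + 1·y_budget = 22.
This yields shadow prices y_design = 7, y_budget = 1.
billboards enters the basis when its profit ≥ yᵀa₃ = 7·1 + 1·4 = 11.

11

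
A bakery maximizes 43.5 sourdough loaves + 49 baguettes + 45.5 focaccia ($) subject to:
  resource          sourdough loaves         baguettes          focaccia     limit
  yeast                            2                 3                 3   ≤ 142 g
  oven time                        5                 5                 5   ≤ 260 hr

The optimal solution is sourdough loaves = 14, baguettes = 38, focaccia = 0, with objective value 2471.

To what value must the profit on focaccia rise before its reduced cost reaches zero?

Both yeast and oven time are binding at x*.
The binding rows give the dual system: 2·y_yeast + 5·y_oven time = 43.5 and 3·y_yeast + 5·y_oven time = 49.
Solving: y_yeast = 5.5, y_oven time = 6.5.
focaccia enters the basis when its profit ≥ yᵀa₃ = 5.5·3 + 6.5·5 = 49.

49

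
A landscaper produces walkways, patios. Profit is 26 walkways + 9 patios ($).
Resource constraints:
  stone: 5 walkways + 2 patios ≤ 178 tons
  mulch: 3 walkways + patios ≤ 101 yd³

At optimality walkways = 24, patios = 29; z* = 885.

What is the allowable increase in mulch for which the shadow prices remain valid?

Binding constraints: stone, mulch. The basis is B = [[5,2],[3,1]] with det -1.
Per unit increase in mulch, x* moves by d = (2, -5).
The basis stays optimal until patios reaches 0; allowable increase = 5.8 yd³.

5.8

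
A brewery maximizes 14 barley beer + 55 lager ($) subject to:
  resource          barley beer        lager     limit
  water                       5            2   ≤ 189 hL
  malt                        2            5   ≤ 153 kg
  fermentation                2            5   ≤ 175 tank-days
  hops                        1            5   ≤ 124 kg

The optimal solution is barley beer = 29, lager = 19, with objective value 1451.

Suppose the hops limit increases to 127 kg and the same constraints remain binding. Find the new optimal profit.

1475

Check each constraint at x*: water 183/189 (slack 6); malt 153/153 (tight); fermentation 153/175 (slack 22); hops 124/124 (tight).
By complementary slackness, y = 0 for the non-binding constraints.
Dual feasibility on the basic columns requires 2·y_malt + 1·y_hops = 14, 5·y_malt + 5·y_hops = 55.
This yields shadow prices y_malt = 3, y_hops = 8.
Δz = y_hops·Δb = 8 × (3) = 24, so new z* = 1451 + 24 = 1475.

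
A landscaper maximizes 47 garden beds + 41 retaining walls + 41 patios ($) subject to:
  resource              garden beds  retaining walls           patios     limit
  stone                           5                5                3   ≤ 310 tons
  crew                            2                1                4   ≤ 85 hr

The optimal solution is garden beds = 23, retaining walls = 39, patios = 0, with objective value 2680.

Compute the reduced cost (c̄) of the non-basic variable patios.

-4

Check each constraint at x*: stone 310/310 (tight); crew 85/85 (tight).
The binding rows give the dual system: 5·y_stone + 2·y_crew = 47 and 5·y_stone + 1·y_crew = 41.
Solving: y_stone = 7, y_crew = 6.
Reduced cost of patios: c₃ − yᵀa₃ = 41 − (7·3 + 6·4) = 41 − 45 = -4.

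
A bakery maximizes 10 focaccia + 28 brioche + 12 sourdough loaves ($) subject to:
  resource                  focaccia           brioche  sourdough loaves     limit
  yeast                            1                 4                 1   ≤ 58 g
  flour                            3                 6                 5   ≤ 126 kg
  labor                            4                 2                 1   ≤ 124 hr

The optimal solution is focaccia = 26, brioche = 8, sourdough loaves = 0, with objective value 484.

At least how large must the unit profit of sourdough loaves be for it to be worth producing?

Binding: yeast and flour. Non-binding: labor (4 unused).
Slack constraints have shadow price 0 (complementary slackness).
Dual feasibility on the basic columns requires 1·y_yeast + 3·y_flour = 10, 4·y_yeast + 6·y_flour = 28.
Solving: y_yeast = 4, y_flour = 2.
sourdough loaves enters the basis when its profit ≥ yᵀa₃ = 4·1 + 2·5 = 14.

14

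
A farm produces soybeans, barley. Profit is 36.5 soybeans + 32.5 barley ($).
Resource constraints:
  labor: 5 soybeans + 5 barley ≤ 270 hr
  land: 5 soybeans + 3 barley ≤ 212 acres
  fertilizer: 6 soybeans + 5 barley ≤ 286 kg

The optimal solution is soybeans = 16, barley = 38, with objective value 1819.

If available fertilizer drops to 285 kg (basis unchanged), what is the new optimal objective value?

1815

Check each constraint at x*: labor 270/270 (tight); land 194/212 (slack 18); fertilizer 286/286 (tight).
By complementary slackness, y = 0 for the non-binding constraint.
From A_Bᵀ y = c: 5·y_labor + 6·y_fertilizer = 36.5; 5·y_labor + 5·y_fertilizer = 32.5.
Solving: y_labor = 2.5, y_fertilizer = 4.
Δz = y_fertilizer·Δb = 4 × (-1) = -4, so new z* = 1819 − 4 = 1815.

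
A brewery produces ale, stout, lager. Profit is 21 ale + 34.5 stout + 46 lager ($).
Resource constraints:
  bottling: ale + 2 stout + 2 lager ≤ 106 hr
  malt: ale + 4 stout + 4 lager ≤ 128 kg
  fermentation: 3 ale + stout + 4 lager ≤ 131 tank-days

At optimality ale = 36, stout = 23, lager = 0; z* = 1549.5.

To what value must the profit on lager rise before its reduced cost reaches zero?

Check each constraint at x*: bottling 82/106 (slack 24); malt 128/128 (tight); fermentation 131/131 (tight).
By complementary slackness, y = 0 for the non-binding constraint.
Dual feasibility on the basic columns requires 1·y_malt + 3·y_fermentation = 21, 4·y_malt + 1·y_fermentation = 34.5.
This yields shadow prices y_malt = 7.5, y_fermentation = 4.5.
lager enters the basis when its profit ≥ yᵀa₃ = 7.5·4 + 4.5·4 = 48.

48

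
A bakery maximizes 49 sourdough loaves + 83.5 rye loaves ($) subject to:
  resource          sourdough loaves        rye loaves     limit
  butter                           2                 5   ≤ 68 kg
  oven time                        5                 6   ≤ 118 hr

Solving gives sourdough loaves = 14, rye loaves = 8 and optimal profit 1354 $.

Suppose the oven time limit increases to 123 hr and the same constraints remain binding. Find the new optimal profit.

At the optimum: butter uses 68 of 68 (binding); oven time uses 118 of 118 (binding).
From A_Bᵀ y = c: 2·y_butter + 5·y_oven time = 49; 5·y_butter + 6·y_oven time = 83.5.
This yields shadow prices y_butter = 9.5, y_oven time = 6.
Δz = y_oven time·Δb = 6 × (5) = 30, so new z* = 1354 + 30 = 1384.

1384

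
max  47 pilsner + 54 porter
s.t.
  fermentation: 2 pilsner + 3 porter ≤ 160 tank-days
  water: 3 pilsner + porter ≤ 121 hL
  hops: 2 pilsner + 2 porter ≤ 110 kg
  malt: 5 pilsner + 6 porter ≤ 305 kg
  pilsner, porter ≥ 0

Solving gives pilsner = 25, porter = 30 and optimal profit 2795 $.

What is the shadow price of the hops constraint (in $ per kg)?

6

Binding: hops and malt. Non-binding: fermentation (20 unused), water (16 unused).
By complementary slackness, y = 0 for the non-binding constraints.
From A_Bᵀ y = c: 2·y_hops + 5·y_malt = 47; 2·y_hops + 6·y_malt = 54.
This yields shadow prices y_hops = 6, y_malt = 7.
Shadow price of hops = 6.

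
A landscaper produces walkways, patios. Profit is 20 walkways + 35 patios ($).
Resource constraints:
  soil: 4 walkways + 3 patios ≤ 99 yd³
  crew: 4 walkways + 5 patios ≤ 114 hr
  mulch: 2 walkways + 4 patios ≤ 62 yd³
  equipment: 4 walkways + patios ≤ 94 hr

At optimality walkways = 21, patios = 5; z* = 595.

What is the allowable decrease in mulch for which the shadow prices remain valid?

6.25

Binding constraints: soil, mulch. The basis is B = [[4,3],[2,4]] with det 10.
Per unit decrease in mulch, x* moves by d = (0.3, -0.4).
The basis stays optimal until equipment becomes binding; allowable decrease = 6.25 yd³.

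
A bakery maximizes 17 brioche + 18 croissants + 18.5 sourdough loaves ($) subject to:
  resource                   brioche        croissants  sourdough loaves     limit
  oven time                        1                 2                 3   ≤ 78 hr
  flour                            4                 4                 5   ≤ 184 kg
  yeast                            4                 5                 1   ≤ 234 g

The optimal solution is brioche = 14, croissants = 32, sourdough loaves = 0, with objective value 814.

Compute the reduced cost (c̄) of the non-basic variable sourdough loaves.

-4.5

Check each constraint at x*: oven time 78/78 (tight); flour 184/184 (tight); yeast 216/234 (slack 18).
Since yeast is not tight, its dual is 0.
The binding rows give the dual system: 1·y_oven time + 4·y_flour = 17 and 2·y_oven time + 4·y_flour = 18.
→ y_oven time = 1 and y_flour = 4.
Reduced cost of sourdough loaves: c₃ − yᵀa₃ = 18.5 − (1·3 + 4·5) = 18.5 − 23 = -4.5.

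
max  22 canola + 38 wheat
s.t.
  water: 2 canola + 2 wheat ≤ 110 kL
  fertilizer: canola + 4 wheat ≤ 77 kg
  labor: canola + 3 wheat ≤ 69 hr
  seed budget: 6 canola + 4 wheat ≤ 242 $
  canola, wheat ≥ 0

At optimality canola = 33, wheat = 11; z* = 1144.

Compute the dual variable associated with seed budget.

2.5

Check each constraint at x*: water 88/110 (slack 22); fertilizer 77/77 (tight); labor 66/69 (slack 3); seed budget 242/242 (tight).
Slack constraints have shadow price 0 (complementary slackness).
The binding rows give the dual system: 1·y_fertilizer + 6·y_seed budget = 22 and 4·y_fertilizer + 4·y_seed budget = 38.
→ y_fertilizer = 7 and y_seed budget = 2.5.
Shadow price of seed budget = 2.5.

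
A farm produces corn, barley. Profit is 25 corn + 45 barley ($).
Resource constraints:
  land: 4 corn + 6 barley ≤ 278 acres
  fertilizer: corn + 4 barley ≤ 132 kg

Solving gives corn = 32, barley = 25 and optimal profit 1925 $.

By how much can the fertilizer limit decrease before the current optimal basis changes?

Binding constraints: land, fertilizer. The basis is B = [[4,6],[1,4]] with det 10.
Per unit decrease in fertilizer, x* moves by d = (0.6, -0.4).
The basis stays optimal until barley reaches 0; allowable decrease = 62.5 kg.

62.5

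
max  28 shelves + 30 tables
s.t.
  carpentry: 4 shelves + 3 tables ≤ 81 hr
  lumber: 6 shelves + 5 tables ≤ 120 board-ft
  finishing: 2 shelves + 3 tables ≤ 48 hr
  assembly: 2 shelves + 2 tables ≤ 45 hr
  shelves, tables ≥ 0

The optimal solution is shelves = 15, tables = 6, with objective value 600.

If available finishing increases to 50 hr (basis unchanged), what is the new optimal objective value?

Check each constraint at x*: carpentry 78/81 (slack 3); lumber 120/120 (tight); finishing 48/48 (tight); assembly 42/45 (slack 3).
By complementary slackness, y = 0 for the non-binding constraints.
The binding rows give the dual system: 6·y_lumber + 2·y_finishing = 28 and 5·y_lumber + 3·y_finishing = 30.
Solving: y_lumber = 3, y_finishing = 5.
Δz = y_finishing·Δb = 5 × (2) = 10, so new z* = 600 + 10 = 610.

610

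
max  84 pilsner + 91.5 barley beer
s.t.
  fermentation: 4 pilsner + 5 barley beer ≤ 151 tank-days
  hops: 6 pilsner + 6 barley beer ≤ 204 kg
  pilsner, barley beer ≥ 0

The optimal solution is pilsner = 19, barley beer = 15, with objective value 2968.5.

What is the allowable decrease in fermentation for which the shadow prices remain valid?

Binding constraints: fermentation, hops. The basis is B = [[4,5],[6,6]] with det -6.
Per unit decrease in fermentation, x* moves by d = (1, -1).
The basis stays optimal until barley beer reaches 0; allowable decrease = 15 tank-days.

15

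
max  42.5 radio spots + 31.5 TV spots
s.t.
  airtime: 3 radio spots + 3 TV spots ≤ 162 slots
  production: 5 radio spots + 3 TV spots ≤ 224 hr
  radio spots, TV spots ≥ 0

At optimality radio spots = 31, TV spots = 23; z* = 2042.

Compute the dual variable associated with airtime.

5

Check each constraint at x*: airtime 162/162 (tight); production 224/224 (tight).
From A_Bᵀ y = c: 3·y_airtime + 5·y_production = 42.5; 3·y_airtime + 3·y_production = 31.5.
Solving: y_airtime = 5, y_production = 5.5.
Shadow price of airtime = 5.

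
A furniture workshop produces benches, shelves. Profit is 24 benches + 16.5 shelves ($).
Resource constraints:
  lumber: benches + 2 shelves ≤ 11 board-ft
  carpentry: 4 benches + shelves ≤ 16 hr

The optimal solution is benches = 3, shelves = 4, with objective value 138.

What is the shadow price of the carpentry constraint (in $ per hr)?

4.5

Both lumber and carpentry are binding at x*.
The binding rows give the dual system: 1·y_lumber + 4·y_carpentry = 24 and 2·y_lumber + 1·y_carpentry = 16.5.
This yields shadow prices y_lumber = 6, y_carpentry = 4.5.
Shadow price of carpentry = 4.5.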